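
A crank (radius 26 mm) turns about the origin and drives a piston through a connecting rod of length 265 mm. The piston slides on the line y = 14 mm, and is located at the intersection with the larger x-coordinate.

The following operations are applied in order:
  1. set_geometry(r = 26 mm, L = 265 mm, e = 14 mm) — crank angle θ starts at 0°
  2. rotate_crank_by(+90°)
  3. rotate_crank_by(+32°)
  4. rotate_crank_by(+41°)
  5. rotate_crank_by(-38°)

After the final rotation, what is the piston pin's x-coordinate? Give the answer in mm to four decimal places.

249.9865

set_geometry: r = 26 mm, L = 265 mm, e = 14 mm; θ ← 0°
rotate_crank_by(+90°): θ ← 0° +90° = 90°
rotate_crank_by(+32°): θ ← 90° +32° = 122°
rotate_crank_by(+41°): θ ← 122° +41° = 163°
rotate_crank_by(-38°): θ ← 163° -38° = 125°
crank pin P = (r cos θ, r sin θ) = (-14.912987, 21.297953)
h = r sin θ − e = 21.297953 − 14 = 7.297953
x = r cos θ + √(L² − h²) = -14.912987 + √(70225.0 − 53.2601) = -14.912987 + 264.899490 = 249.986503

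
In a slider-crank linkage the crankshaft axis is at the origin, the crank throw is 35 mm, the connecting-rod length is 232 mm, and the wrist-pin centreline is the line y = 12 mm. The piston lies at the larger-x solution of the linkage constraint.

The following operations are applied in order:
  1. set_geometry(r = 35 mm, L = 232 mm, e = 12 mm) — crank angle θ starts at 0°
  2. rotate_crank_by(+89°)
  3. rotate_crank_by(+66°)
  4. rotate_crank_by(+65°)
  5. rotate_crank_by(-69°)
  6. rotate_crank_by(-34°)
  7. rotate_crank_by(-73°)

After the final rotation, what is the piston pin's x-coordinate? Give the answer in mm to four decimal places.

256.8499

set_geometry: r = 35 mm, L = 232 mm, e = 12 mm; θ ← 0°
rotate_crank_by(+89°): θ ← 0° +89° = 89°
rotate_crank_by(+66°): θ ← 89° +66° = 155°
rotate_crank_by(+65°): θ ← 155° +65° = 220°
rotate_crank_by(-69°): θ ← 220° -69° = 151°
rotate_crank_by(-34°): θ ← 151° -34° = 117°
rotate_crank_by(-73°): θ ← 117° -73° = 44°
crank pin P = (r cos θ, r sin θ) = (25.176893, 24.313043)
h = r sin θ − e = 24.313043 − 12 = 12.313043
x = r cos θ + √(L² − h²) = 25.176893 + √(53824.0 − 151.6110) = 25.176893 + 231.673022 = 256.849915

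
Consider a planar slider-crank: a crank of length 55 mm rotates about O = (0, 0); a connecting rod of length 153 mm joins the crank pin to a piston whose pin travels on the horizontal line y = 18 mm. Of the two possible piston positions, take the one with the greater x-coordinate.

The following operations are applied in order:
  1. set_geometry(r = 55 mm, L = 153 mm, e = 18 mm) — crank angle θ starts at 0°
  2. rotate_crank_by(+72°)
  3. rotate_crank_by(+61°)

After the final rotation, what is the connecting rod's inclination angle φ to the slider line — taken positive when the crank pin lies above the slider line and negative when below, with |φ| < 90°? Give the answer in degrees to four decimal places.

set_geometry: r = 55 mm, L = 153 mm, e = 18 mm; θ ← 0°
rotate_crank_by(+72°): θ ← 0° +72° = 72°
rotate_crank_by(+61°): θ ← 72° +61° = 133°
crank pin P = (r cos θ, r sin θ) = (-37.509910, 40.224454)
h = r sin θ − e = 40.224454 − 18 = 22.224454
sin φ = h / L = 22.224454 / 153 = 0.14525787
φ = arcsin(0.14525787) = 8.352212°

8.3522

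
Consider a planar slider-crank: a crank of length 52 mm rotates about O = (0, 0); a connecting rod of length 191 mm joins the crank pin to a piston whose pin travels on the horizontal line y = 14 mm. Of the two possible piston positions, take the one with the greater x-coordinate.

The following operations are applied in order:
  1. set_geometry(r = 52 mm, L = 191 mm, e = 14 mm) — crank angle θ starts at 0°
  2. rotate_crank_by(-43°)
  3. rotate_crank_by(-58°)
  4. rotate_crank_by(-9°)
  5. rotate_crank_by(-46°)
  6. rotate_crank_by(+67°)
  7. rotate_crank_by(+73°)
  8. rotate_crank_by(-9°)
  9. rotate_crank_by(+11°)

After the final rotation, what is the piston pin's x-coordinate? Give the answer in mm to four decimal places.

set_geometry: r = 52 mm, L = 191 mm, e = 14 mm; θ ← 0°
rotate_crank_by(-43°): θ ← 0° -43° = -43°
rotate_crank_by(-58°): θ ← -43° -58° = -101°
rotate_crank_by(-9°): θ ← -101° -9° = -110°
rotate_crank_by(-46°): θ ← -110° -46° = -156°
rotate_crank_by(+67°): θ ← -156° +67° = -89°
rotate_crank_by(+73°): θ ← -89° +73° = -16°
rotate_crank_by(-9°): θ ← -16° -9° = -25°
rotate_crank_by(+11°): θ ← -25° +11° = -14°
crank pin P = (r cos θ, r sin θ) = (50.455378, -12.579939)
h = r sin θ − e = -12.579939 − 14 = -26.579939
x = r cos θ + √(L² − h²) = 50.455378 + √(36481.0 − 706.4931) = 50.455378 + 189.141500 = 239.596877

239.5969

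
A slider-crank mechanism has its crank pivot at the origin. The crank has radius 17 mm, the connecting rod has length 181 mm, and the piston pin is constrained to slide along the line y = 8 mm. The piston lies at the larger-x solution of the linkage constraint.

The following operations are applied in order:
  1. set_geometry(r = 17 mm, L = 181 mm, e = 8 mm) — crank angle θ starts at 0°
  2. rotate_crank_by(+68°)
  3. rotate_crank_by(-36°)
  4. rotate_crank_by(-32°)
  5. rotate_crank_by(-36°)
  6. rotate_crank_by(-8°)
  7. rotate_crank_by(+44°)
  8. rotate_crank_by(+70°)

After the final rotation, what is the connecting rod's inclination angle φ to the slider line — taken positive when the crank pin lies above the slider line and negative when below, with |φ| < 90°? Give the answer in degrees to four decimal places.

set_geometry: r = 17 mm, L = 181 mm, e = 8 mm; θ ← 0°
rotate_crank_by(+68°): θ ← 0° +68° = 68°
rotate_crank_by(-36°): θ ← 68° -36° = 32°
rotate_crank_by(-32°): θ ← 32° -32° = 0°
rotate_crank_by(-36°): θ ← 0° -36° = -36°
rotate_crank_by(-8°): θ ← -36° -8° = -44°
rotate_crank_by(+44°): θ ← -44° +44° = 0°
rotate_crank_by(+70°): θ ← 0° +70° = 70°
crank pin P = (r cos θ, r sin θ) = (5.814342, 15.974775)
h = r sin θ − e = 15.974775 − 8 = 7.974775
sin φ = h / L = 7.974775 / 181 = 0.04405953
φ = arcsin(0.04405953) = 2.525242°

2.5252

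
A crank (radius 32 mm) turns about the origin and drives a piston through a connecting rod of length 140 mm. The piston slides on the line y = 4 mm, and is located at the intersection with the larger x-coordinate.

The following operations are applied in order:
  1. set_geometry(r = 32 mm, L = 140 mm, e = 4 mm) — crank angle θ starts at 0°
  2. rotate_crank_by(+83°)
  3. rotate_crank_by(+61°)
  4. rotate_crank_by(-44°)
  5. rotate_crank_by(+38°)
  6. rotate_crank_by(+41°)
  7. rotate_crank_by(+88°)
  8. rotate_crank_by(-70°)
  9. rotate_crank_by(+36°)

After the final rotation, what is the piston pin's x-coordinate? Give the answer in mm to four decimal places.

set_geometry: r = 32 mm, L = 140 mm, e = 4 mm; θ ← 0°
rotate_crank_by(+83°): θ ← 0° +83° = 83°
rotate_crank_by(+61°): θ ← 83° +61° = 144°
rotate_crank_by(-44°): θ ← 144° -44° = 100°
rotate_crank_by(+38°): θ ← 100° +38° = 138°
rotate_crank_by(+41°): θ ← 138° +41° = 179°
rotate_crank_by(+88°): θ ← 179° +88° = 267°
rotate_crank_by(-70°): θ ← 267° -70° = 197°
rotate_crank_by(+36°): θ ← 197° +36° = 233°
crank pin P = (r cos θ, r sin θ) = (-19.258081, -25.556336)
h = r sin θ − e = -25.556336 − 4 = -29.556336
x = r cos θ + √(L² − h²) = -19.258081 + √(19600.0 − 873.5770) = -19.258081 + 136.844521 = 117.586440

117.5864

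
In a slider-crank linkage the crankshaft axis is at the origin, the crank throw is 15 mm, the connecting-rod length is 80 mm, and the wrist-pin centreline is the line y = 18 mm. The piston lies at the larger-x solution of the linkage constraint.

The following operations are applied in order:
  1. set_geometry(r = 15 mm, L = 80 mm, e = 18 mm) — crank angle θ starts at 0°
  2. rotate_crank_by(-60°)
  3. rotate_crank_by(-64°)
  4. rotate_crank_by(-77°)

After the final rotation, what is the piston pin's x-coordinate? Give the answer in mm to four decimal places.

64.9939

set_geometry: r = 15 mm, L = 80 mm, e = 18 mm; θ ← 0°
rotate_crank_by(-60°): θ ← 0° -60° = -60°
rotate_crank_by(-64°): θ ← -60° -64° = -124°
rotate_crank_by(-77°): θ ← -124° -77° = -201°
crank pin P = (r cos θ, r sin θ) = (-14.003706, 5.375519)
h = r sin θ − e = 5.375519 − 18 = -12.624481
x = r cos θ + √(L² − h²) = -14.003706 + √(6400.0 − 159.3775) = -14.003706 + 78.997611 = 64.993904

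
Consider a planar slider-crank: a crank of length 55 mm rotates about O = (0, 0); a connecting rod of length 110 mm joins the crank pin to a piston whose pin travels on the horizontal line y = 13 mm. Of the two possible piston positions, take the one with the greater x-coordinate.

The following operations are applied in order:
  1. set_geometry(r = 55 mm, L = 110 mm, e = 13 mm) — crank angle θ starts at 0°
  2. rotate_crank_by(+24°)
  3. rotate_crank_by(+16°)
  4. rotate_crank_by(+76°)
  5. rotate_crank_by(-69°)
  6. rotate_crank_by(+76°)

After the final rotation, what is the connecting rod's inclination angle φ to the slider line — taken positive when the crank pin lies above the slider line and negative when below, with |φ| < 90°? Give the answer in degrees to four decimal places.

set_geometry: r = 55 mm, L = 110 mm, e = 13 mm; θ ← 0°
rotate_crank_by(+24°): θ ← 0° +24° = 24°
rotate_crank_by(+16°): θ ← 24° +16° = 40°
rotate_crank_by(+76°): θ ← 40° +76° = 116°
rotate_crank_by(-69°): θ ← 116° -69° = 47°
rotate_crank_by(+76°): θ ← 47° +76° = 123°
crank pin P = (r cos θ, r sin θ) = (-29.955147, 46.126881)
h = r sin θ − e = 46.126881 − 13 = 33.126881
sin φ = h / L = 33.126881 / 110 = 0.30115347
φ = arcsin(0.30115347) = 17.526896°

17.5269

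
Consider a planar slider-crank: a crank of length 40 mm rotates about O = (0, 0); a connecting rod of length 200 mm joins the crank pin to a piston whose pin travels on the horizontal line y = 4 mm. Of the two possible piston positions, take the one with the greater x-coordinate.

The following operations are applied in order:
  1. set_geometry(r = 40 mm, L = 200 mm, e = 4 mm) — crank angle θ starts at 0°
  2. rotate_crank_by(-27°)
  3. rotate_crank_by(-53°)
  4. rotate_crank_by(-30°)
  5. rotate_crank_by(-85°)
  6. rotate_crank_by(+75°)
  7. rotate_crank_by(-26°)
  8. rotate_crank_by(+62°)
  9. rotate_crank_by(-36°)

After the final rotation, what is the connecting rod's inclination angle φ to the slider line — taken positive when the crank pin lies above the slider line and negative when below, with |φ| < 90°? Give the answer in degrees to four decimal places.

-11.1399

set_geometry: r = 40 mm, L = 200 mm, e = 4 mm; θ ← 0°
rotate_crank_by(-27°): θ ← 0° -27° = -27°
rotate_crank_by(-53°): θ ← -27° -53° = -80°
rotate_crank_by(-30°): θ ← -80° -30° = -110°
rotate_crank_by(-85°): θ ← -110° -85° = -195°
rotate_crank_by(+75°): θ ← -195° +75° = -120°
rotate_crank_by(-26°): θ ← -120° -26° = -146°
rotate_crank_by(+62°): θ ← -146° +62° = -84°
rotate_crank_by(-36°): θ ← -84° -36° = -120°
crank pin P = (r cos θ, r sin θ) = (-20.000000, -34.641016)
h = r sin θ − e = -34.641016 − 4 = -38.641016
sin φ = h / L = -38.641016 / 200 = -0.19320508
φ = arcsin(-0.19320508) = -11.139888°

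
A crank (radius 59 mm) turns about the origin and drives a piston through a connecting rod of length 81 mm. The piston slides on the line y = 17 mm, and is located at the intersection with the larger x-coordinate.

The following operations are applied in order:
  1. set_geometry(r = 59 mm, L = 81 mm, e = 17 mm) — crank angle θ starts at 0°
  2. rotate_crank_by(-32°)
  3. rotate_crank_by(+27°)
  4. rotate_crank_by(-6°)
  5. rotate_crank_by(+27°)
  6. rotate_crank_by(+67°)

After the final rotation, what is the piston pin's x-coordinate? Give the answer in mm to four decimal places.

set_geometry: r = 59 mm, L = 81 mm, e = 17 mm; θ ← 0°
rotate_crank_by(-32°): θ ← 0° -32° = -32°
rotate_crank_by(+27°): θ ← -32° +27° = -5°
rotate_crank_by(-6°): θ ← -5° -6° = -11°
rotate_crank_by(+27°): θ ← -11° +27° = 16°
rotate_crank_by(+67°): θ ← 16° +67° = 83°
crank pin P = (r cos θ, r sin θ) = (7.190291, 58.560223)
h = r sin θ − e = 58.560223 − 17 = 41.560223
x = r cos θ + √(L² − h²) = 7.190291 + √(6561.0 − 1727.2521) = 7.190291 + 69.525160 = 76.715451

76.7155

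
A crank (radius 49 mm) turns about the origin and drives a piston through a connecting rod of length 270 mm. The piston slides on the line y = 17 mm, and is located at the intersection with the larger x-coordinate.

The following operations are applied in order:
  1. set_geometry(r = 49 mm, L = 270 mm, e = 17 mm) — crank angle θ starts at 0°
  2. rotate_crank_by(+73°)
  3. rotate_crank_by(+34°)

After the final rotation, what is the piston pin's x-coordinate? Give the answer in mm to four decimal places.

254.0177

set_geometry: r = 49 mm, L = 270 mm, e = 17 mm; θ ← 0°
rotate_crank_by(+73°): θ ← 0° +73° = 73°
rotate_crank_by(+34°): θ ← 73° +34° = 107°
crank pin P = (r cos θ, r sin θ) = (-14.326214, 46.858933)
h = r sin θ − e = 46.858933 − 17 = 29.858933
x = r cos θ + √(L² − h²) = -14.326214 + √(72900.0 − 891.5559) = -14.326214 + 268.343892 = 254.017678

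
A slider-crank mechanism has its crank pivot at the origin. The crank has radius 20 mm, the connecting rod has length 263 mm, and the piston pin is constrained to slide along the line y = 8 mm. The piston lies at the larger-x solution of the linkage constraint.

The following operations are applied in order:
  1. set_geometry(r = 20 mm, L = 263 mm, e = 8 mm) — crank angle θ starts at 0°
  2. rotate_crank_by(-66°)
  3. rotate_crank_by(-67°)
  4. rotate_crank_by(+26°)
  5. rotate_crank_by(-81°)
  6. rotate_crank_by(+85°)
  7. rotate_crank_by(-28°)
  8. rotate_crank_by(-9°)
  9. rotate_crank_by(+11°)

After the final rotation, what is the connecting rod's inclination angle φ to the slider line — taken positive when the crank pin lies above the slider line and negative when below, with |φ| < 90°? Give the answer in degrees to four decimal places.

-5.1358

set_geometry: r = 20 mm, L = 263 mm, e = 8 mm; θ ← 0°
rotate_crank_by(-66°): θ ← 0° -66° = -66°
rotate_crank_by(-67°): θ ← -66° -67° = -133°
rotate_crank_by(+26°): θ ← -133° +26° = -107°
rotate_crank_by(-81°): θ ← -107° -81° = -188°
rotate_crank_by(+85°): θ ← -188° +85° = -103°
rotate_crank_by(-28°): θ ← -103° -28° = -131°
rotate_crank_by(-9°): θ ← -131° -9° = -140°
rotate_crank_by(+11°): θ ← -140° +11° = -129°
crank pin P = (r cos θ, r sin θ) = (-12.586408, -15.542919)
h = r sin θ − e = -15.542919 − 8 = -23.542919
sin φ = h / L = -23.542919 / 263 = -0.08951680
φ = arcsin(-0.08951680) = -5.135810°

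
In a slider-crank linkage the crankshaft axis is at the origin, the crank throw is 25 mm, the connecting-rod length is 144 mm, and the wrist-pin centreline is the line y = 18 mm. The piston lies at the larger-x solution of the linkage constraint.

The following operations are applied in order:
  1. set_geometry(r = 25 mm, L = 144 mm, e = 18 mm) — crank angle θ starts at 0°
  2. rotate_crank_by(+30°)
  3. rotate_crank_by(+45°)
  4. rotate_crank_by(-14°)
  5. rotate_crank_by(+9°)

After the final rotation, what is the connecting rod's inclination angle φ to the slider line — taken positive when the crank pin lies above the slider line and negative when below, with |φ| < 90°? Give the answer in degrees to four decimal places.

2.1859

set_geometry: r = 25 mm, L = 144 mm, e = 18 mm; θ ← 0°
rotate_crank_by(+30°): θ ← 0° +30° = 30°
rotate_crank_by(+45°): θ ← 30° +45° = 75°
rotate_crank_by(-14°): θ ← 75° -14° = 61°
rotate_crank_by(+9°): θ ← 61° +9° = 70°
crank pin P = (r cos θ, r sin θ) = (8.550504, 23.492316)
h = r sin θ − e = 23.492316 − 18 = 5.492316
sin φ = h / L = 5.492316 / 144 = 0.03814108
φ = arcsin(0.03814108) = 2.185853°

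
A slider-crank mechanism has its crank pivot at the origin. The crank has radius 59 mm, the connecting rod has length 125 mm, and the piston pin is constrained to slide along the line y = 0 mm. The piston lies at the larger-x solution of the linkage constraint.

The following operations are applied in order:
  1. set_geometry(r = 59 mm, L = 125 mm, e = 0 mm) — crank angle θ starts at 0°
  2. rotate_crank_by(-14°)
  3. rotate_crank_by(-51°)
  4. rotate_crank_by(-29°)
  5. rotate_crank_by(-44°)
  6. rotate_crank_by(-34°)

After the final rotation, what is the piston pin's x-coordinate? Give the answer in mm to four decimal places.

set_geometry: r = 59 mm, L = 125 mm, e = 0 mm; θ ← 0°
rotate_crank_by(-14°): θ ← 0° -14° = -14°
rotate_crank_by(-51°): θ ← -14° -51° = -65°
rotate_crank_by(-29°): θ ← -65° -29° = -94°
rotate_crank_by(-44°): θ ← -94° -44° = -138°
rotate_crank_by(-34°): θ ← -138° -34° = -172°
crank pin P = (r cos θ, r sin θ) = (-58.425816, -8.211213)
h = r sin θ − e = -8.211213 − 0 = -8.211213
x = r cos θ + √(L² − h²) = -58.425816 + √(15625.0 − 67.4240) = -58.425816 + 124.730012 = 66.304196

66.3042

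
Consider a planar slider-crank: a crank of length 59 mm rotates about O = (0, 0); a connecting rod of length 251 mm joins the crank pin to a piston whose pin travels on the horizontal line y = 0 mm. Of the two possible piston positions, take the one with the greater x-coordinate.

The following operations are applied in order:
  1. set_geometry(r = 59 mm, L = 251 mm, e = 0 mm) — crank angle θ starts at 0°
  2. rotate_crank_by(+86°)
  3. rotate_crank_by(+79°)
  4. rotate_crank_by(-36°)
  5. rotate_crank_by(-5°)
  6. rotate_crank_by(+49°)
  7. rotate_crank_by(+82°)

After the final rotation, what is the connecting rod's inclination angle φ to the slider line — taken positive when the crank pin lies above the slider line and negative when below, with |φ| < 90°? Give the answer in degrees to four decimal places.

-13.1235

set_geometry: r = 59 mm, L = 251 mm, e = 0 mm; θ ← 0°
rotate_crank_by(+86°): θ ← 0° +86° = 86°
rotate_crank_by(+79°): θ ← 86° +79° = 165°
rotate_crank_by(-36°): θ ← 165° -36° = 129°
rotate_crank_by(-5°): θ ← 129° -5° = 124°
rotate_crank_by(+49°): θ ← 124° +49° = 173°
rotate_crank_by(+82°): θ ← 173° +82° = 255°
crank pin P = (r cos θ, r sin θ) = (-15.270324, -56.989624)
h = r sin θ − e = -56.989624 − 0 = -56.989624
sin φ = h / L = -56.989624 / 251 = -0.22705029
φ = arcsin(-0.22705029) = -13.123472°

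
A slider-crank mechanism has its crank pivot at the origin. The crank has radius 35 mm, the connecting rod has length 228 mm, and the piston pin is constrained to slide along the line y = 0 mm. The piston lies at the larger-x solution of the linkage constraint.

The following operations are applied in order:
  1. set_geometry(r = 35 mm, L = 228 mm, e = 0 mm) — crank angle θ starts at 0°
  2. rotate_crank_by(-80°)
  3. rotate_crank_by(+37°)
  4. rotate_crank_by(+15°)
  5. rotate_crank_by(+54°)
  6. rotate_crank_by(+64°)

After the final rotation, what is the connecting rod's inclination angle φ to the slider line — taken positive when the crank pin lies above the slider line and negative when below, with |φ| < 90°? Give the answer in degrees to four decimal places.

set_geometry: r = 35 mm, L = 228 mm, e = 0 mm; θ ← 0°
rotate_crank_by(-80°): θ ← 0° -80° = -80°
rotate_crank_by(+37°): θ ← -80° +37° = -43°
rotate_crank_by(+15°): θ ← -43° +15° = -28°
rotate_crank_by(+54°): θ ← -28° +54° = 26°
rotate_crank_by(+64°): θ ← 26° +64° = 90°
crank pin P = (r cos θ, r sin θ) = (0.000000, 35.000000)
h = r sin θ − e = 35.000000 − 0 = 35.000000
sin φ = h / L = 35.000000 / 228 = 0.15350877
φ = arcsin(0.15350877) = 8.830320°

8.8303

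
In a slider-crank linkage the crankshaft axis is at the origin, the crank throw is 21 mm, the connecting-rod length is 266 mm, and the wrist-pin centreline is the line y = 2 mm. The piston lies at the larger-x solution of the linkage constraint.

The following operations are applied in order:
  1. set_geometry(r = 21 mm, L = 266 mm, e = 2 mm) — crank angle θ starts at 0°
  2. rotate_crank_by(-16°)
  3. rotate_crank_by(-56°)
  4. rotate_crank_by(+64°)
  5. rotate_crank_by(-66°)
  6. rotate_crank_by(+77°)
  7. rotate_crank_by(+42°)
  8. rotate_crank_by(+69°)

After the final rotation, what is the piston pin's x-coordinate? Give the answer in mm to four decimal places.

256.9029

set_geometry: r = 21 mm, L = 266 mm, e = 2 mm; θ ← 0°
rotate_crank_by(-16°): θ ← 0° -16° = -16°
rotate_crank_by(-56°): θ ← -16° -56° = -72°
rotate_crank_by(+64°): θ ← -72° +64° = -8°
rotate_crank_by(-66°): θ ← -8° -66° = -74°
rotate_crank_by(+77°): θ ← -74° +77° = 3°
rotate_crank_by(+42°): θ ← 3° +42° = 45°
rotate_crank_by(+69°): θ ← 45° +69° = 114°
crank pin P = (r cos θ, r sin θ) = (-8.541470, 19.184455)
h = r sin θ − e = 19.184455 − 2 = 17.184455
x = r cos θ + √(L² − h²) = -8.541470 + √(70756.0 − 295.3055) = -8.541470 + 265.444334 = 256.902865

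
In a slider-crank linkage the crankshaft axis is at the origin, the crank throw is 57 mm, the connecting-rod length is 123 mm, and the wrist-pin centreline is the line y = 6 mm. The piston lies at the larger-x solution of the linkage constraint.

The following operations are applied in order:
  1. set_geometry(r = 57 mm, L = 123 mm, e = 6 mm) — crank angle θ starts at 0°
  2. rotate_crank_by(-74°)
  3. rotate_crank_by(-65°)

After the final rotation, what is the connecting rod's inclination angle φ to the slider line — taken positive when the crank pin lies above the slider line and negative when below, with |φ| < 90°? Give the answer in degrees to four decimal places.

-20.6592

set_geometry: r = 57 mm, L = 123 mm, e = 6 mm; θ ← 0°
rotate_crank_by(-74°): θ ← 0° -74° = -74°
rotate_crank_by(-65°): θ ← -74° -65° = -139°
crank pin P = (r cos θ, r sin θ) = (-43.018446, -37.395365)
h = r sin θ − e = -37.395365 − 6 = -43.395365
sin φ = h / L = -43.395365 / 123 = -0.35280784
φ = arcsin(-0.35280784) = -20.659152°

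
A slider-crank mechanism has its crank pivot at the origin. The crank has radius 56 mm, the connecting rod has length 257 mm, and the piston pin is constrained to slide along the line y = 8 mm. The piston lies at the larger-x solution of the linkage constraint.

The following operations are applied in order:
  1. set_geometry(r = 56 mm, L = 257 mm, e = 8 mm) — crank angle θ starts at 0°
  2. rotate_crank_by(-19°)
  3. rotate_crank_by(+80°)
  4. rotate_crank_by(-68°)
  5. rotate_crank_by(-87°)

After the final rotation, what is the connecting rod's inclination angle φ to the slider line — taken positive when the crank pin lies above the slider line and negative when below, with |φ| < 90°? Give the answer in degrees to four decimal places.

set_geometry: r = 56 mm, L = 257 mm, e = 8 mm; θ ← 0°
rotate_crank_by(-19°): θ ← 0° -19° = -19°
rotate_crank_by(+80°): θ ← -19° +80° = 61°
rotate_crank_by(-68°): θ ← 61° -68° = -7°
rotate_crank_by(-87°): θ ← -7° -87° = -94°
crank pin P = (r cos θ, r sin θ) = (-3.906363, -55.863587)
h = r sin θ − e = -55.863587 − 8 = -63.863587
sin φ = h / L = -63.863587 / 257 = -0.24849645
φ = arcsin(-0.24849645) = -14.388557°

-14.3886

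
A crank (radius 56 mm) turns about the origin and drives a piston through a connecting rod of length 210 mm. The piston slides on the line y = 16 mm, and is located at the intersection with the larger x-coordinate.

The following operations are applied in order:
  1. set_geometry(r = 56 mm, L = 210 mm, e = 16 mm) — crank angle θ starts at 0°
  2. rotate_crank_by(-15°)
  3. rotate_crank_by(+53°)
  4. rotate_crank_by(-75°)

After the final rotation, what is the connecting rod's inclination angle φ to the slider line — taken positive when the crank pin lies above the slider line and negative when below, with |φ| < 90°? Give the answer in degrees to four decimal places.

-13.6903

set_geometry: r = 56 mm, L = 210 mm, e = 16 mm; θ ← 0°
rotate_crank_by(-15°): θ ← 0° -15° = -15°
rotate_crank_by(+53°): θ ← -15° +53° = 38°
rotate_crank_by(-75°): θ ← 38° -75° = -37°
crank pin P = (r cos θ, r sin θ) = (44.723589, -33.701641)
h = r sin θ − e = -33.701641 − 16 = -49.701641
sin φ = h / L = -49.701641 / 210 = -0.23667448
φ = arcsin(-0.23667448) = -13.690348°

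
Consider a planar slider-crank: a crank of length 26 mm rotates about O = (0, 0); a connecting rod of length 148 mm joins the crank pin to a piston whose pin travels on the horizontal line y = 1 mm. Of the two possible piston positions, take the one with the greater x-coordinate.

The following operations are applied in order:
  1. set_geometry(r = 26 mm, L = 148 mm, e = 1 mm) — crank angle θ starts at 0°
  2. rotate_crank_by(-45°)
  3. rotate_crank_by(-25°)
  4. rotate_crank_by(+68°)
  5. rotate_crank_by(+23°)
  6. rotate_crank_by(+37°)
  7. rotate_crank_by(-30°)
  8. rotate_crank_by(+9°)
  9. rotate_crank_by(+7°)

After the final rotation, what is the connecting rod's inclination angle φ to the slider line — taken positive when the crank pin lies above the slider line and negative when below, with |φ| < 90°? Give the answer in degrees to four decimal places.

set_geometry: r = 26 mm, L = 148 mm, e = 1 mm; θ ← 0°
rotate_crank_by(-45°): θ ← 0° -45° = -45°
rotate_crank_by(-25°): θ ← -45° -25° = -70°
rotate_crank_by(+68°): θ ← -70° +68° = -2°
rotate_crank_by(+23°): θ ← -2° +23° = 21°
rotate_crank_by(+37°): θ ← 21° +37° = 58°
rotate_crank_by(-30°): θ ← 58° -30° = 28°
rotate_crank_by(+9°): θ ← 28° +9° = 37°
rotate_crank_by(+7°): θ ← 37° +7° = 44°
crank pin P = (r cos θ, r sin θ) = (18.702835, 18.061118)
h = r sin θ − e = 18.061118 − 1 = 17.061118
sin φ = h / L = 17.061118 / 148 = 0.11527782
φ = arcsin(0.11527782) = 6.619650°

6.6196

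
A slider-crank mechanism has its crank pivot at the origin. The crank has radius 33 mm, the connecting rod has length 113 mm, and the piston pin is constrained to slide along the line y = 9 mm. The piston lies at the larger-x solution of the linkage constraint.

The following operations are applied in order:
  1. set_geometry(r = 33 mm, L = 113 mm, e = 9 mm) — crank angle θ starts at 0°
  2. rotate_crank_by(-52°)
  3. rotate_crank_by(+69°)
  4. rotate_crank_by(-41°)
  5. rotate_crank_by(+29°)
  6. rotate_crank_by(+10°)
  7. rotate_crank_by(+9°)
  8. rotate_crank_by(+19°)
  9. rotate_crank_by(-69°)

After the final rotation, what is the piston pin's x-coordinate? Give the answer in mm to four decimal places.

140.1968

set_geometry: r = 33 mm, L = 113 mm, e = 9 mm; θ ← 0°
rotate_crank_by(-52°): θ ← 0° -52° = -52°
rotate_crank_by(+69°): θ ← -52° +69° = 17°
rotate_crank_by(-41°): θ ← 17° -41° = -24°
rotate_crank_by(+29°): θ ← -24° +29° = 5°
rotate_crank_by(+10°): θ ← 5° +10° = 15°
rotate_crank_by(+9°): θ ← 15° +9° = 24°
rotate_crank_by(+19°): θ ← 24° +19° = 43°
rotate_crank_by(-69°): θ ← 43° -69° = -26°
crank pin P = (r cos θ, r sin θ) = (29.660204, -14.466248)
h = r sin θ − e = -14.466248 − 9 = -23.466248
x = r cos θ + √(L² − h²) = 29.660204 + √(12769.0 − 550.6648) = 29.660204 + 110.536579 = 140.196782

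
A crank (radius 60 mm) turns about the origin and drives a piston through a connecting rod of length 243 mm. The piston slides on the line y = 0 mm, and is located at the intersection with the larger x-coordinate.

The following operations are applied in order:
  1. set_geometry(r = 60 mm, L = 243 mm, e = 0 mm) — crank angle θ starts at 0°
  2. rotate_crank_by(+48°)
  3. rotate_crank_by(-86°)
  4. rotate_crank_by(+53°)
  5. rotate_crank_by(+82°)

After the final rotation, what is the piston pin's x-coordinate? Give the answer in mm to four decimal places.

set_geometry: r = 60 mm, L = 243 mm, e = 0 mm; θ ← 0°
rotate_crank_by(+48°): θ ← 0° +48° = 48°
rotate_crank_by(-86°): θ ← 48° -86° = -38°
rotate_crank_by(+53°): θ ← -38° +53° = 15°
rotate_crank_by(+82°): θ ← 15° +82° = 97°
crank pin P = (r cos θ, r sin θ) = (-7.312161, 59.552769)
h = r sin θ − e = 59.552769 − 0 = 59.552769
x = r cos θ + √(L² − h²) = -7.312161 + √(59049.0 − 3546.5323) = -7.312161 + 235.589617 = 228.277457

228.2775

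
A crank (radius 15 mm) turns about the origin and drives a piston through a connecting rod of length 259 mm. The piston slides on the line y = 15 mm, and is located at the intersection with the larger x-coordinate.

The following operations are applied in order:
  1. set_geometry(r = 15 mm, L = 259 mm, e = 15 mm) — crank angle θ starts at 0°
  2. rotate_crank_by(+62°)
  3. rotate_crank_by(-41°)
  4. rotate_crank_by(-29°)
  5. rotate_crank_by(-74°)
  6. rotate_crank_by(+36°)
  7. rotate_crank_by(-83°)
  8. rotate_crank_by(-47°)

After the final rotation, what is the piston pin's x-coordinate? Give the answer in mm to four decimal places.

set_geometry: r = 15 mm, L = 259 mm, e = 15 mm; θ ← 0°
rotate_crank_by(+62°): θ ← 0° +62° = 62°
rotate_crank_by(-41°): θ ← 62° -41° = 21°
rotate_crank_by(-29°): θ ← 21° -29° = -8°
rotate_crank_by(-74°): θ ← -8° -74° = -82°
rotate_crank_by(+36°): θ ← -82° +36° = -46°
rotate_crank_by(-83°): θ ← -46° -83° = -129°
rotate_crank_by(-47°): θ ← -129° -47° = -176°
crank pin P = (r cos θ, r sin θ) = (-14.963461, -1.046347)
h = r sin θ − e = -1.046347 − 15 = -16.046347
x = r cos θ + √(L² − h²) = -14.963461 + √(67081.0 − 257.4853) = -14.963461 + 258.502446 = 243.538986

243.5390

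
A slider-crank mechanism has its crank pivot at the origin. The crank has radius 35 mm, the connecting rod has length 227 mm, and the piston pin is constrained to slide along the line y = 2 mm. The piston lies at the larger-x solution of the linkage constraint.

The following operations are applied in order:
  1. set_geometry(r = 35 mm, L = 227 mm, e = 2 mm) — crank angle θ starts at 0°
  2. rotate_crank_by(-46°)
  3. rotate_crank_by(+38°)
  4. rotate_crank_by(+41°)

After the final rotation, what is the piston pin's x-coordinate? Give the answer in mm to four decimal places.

255.7113

set_geometry: r = 35 mm, L = 227 mm, e = 2 mm; θ ← 0°
rotate_crank_by(-46°): θ ← 0° -46° = -46°
rotate_crank_by(+38°): θ ← -46° +38° = -8°
rotate_crank_by(+41°): θ ← -8° +41° = 33°
crank pin P = (r cos θ, r sin θ) = (29.353470, 19.062366)
h = r sin θ − e = 19.062366 − 2 = 17.062366
x = r cos θ + √(L² − h²) = 29.353470 + √(51529.0 − 291.1243) = 29.353470 + 226.357849 = 255.711319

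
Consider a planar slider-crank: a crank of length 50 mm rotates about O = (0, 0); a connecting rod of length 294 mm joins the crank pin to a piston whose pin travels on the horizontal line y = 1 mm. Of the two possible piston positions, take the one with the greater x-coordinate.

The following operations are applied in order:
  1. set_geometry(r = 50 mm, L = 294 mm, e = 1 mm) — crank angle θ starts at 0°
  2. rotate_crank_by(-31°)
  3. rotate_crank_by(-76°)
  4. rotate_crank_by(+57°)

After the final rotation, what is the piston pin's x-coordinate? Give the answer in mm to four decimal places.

323.5006

set_geometry: r = 50 mm, L = 294 mm, e = 1 mm; θ ← 0°
rotate_crank_by(-31°): θ ← 0° -31° = -31°
rotate_crank_by(-76°): θ ← -31° -76° = -107°
rotate_crank_by(+57°): θ ← -107° +57° = -50°
crank pin P = (r cos θ, r sin θ) = (32.139380, -38.302222)
h = r sin θ − e = -38.302222 − 1 = -39.302222
x = r cos θ + √(L² − h²) = 32.139380 + √(86436.0 − 1544.6647) = 32.139380 + 291.361177 = 323.500557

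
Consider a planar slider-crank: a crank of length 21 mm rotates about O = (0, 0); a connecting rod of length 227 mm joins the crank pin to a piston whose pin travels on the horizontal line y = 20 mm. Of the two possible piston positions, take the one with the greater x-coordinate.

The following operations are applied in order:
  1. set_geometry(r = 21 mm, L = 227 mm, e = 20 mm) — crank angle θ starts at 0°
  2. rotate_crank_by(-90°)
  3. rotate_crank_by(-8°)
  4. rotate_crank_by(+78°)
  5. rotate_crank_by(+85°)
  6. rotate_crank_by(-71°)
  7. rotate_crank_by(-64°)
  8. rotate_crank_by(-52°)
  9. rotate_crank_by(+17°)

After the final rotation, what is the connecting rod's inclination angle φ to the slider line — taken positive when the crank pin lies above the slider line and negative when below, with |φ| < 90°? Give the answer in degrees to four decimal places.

-10.2221

set_geometry: r = 21 mm, L = 227 mm, e = 20 mm; θ ← 0°
rotate_crank_by(-90°): θ ← 0° -90° = -90°
rotate_crank_by(-8°): θ ← -90° -8° = -98°
rotate_crank_by(+78°): θ ← -98° +78° = -20°
rotate_crank_by(+85°): θ ← -20° +85° = 65°
rotate_crank_by(-71°): θ ← 65° -71° = -6°
rotate_crank_by(-64°): θ ← -6° -64° = -70°
rotate_crank_by(-52°): θ ← -70° -52° = -122°
rotate_crank_by(+17°): θ ← -122° +17° = -105°
crank pin P = (r cos θ, r sin θ) = (-5.435200, -20.284442)
h = r sin θ − e = -20.284442 − 20 = -40.284442
sin φ = h / L = -40.284442 / 227 = -0.17746450
φ = arcsin(-0.17746450) = -10.222109°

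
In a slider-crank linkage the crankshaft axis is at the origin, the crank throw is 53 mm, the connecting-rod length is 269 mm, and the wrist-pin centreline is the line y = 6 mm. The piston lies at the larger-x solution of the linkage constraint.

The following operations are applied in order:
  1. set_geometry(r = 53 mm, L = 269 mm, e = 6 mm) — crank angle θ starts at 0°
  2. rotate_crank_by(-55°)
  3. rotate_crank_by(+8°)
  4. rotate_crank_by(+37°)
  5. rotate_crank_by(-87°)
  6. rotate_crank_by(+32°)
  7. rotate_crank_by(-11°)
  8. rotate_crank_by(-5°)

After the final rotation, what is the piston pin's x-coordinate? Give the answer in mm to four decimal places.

270.8869

set_geometry: r = 53 mm, L = 269 mm, e = 6 mm; θ ← 0°
rotate_crank_by(-55°): θ ← 0° -55° = -55°
rotate_crank_by(+8°): θ ← -55° +8° = -47°
rotate_crank_by(+37°): θ ← -47° +37° = -10°
rotate_crank_by(-87°): θ ← -10° -87° = -97°
rotate_crank_by(+32°): θ ← -97° +32° = -65°
rotate_crank_by(-11°): θ ← -65° -11° = -76°
rotate_crank_by(-5°): θ ← -76° -5° = -81°
crank pin P = (r cos θ, r sin θ) = (8.291027, -52.347482)
h = r sin θ − e = -52.347482 − 6 = -58.347482
x = r cos θ + √(L² − h²) = 8.291027 + √(72361.0 − 3404.4287) = 8.291027 + 262.595833 = 270.886859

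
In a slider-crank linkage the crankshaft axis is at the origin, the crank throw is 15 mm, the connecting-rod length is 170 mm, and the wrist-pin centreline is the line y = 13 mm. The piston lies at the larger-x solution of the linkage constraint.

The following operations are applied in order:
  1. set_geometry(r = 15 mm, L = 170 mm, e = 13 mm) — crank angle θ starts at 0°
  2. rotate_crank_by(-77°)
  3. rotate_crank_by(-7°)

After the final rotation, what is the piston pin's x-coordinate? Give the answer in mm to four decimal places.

set_geometry: r = 15 mm, L = 170 mm, e = 13 mm; θ ← 0°
rotate_crank_by(-77°): θ ← 0° -77° = -77°
rotate_crank_by(-7°): θ ← -77° -7° = -84°
crank pin P = (r cos θ, r sin θ) = (1.567927, -14.917828)
h = r sin θ − e = -14.917828 − 13 = -27.917828
x = r cos θ + √(L² − h²) = 1.567927 + √(28900.0 − 779.4051) = 1.567927 + 167.691964 = 169.259891

169.2599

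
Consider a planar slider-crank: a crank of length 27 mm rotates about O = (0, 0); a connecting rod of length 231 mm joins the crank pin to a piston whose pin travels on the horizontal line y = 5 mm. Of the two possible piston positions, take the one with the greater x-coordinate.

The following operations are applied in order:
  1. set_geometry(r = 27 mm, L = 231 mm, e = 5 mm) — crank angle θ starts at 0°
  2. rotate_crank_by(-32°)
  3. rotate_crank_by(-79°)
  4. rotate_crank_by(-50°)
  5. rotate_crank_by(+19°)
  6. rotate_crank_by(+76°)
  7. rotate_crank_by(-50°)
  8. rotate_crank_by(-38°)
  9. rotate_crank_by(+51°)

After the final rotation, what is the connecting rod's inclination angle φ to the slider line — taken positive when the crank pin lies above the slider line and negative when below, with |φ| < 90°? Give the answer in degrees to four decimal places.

set_geometry: r = 27 mm, L = 231 mm, e = 5 mm; θ ← 0°
rotate_crank_by(-32°): θ ← 0° -32° = -32°
rotate_crank_by(-79°): θ ← -32° -79° = -111°
rotate_crank_by(-50°): θ ← -111° -50° = -161°
rotate_crank_by(+19°): θ ← -161° +19° = -142°
rotate_crank_by(+76°): θ ← -142° +76° = -66°
rotate_crank_by(-50°): θ ← -66° -50° = -116°
rotate_crank_by(-38°): θ ← -116° -38° = -154°
rotate_crank_by(+51°): θ ← -154° +51° = -103°
crank pin P = (r cos θ, r sin θ) = (-6.073678, -26.307992)
h = r sin θ − e = -26.307992 − 5 = -31.307992
sin φ = h / L = -31.307992 / 231 = -0.13553243
φ = arcsin(-0.13553243) = -7.789409°

-7.7894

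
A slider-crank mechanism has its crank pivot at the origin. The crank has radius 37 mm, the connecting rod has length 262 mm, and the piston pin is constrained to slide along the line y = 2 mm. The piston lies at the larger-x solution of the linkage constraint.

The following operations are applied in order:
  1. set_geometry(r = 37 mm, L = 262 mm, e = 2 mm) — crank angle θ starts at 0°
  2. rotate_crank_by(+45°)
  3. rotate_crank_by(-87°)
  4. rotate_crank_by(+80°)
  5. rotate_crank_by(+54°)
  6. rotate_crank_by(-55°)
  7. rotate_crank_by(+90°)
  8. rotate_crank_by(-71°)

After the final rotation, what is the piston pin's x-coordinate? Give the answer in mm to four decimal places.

set_geometry: r = 37 mm, L = 262 mm, e = 2 mm; θ ← 0°
rotate_crank_by(+45°): θ ← 0° +45° = 45°
rotate_crank_by(-87°): θ ← 45° -87° = -42°
rotate_crank_by(+80°): θ ← -42° +80° = 38°
rotate_crank_by(+54°): θ ← 38° +54° = 92°
rotate_crank_by(-55°): θ ← 92° -55° = 37°
rotate_crank_by(+90°): θ ← 37° +90° = 127°
rotate_crank_by(-71°): θ ← 127° -71° = 56°
crank pin P = (r cos θ, r sin θ) = (20.690137, 30.674390)
h = r sin θ − e = 30.674390 − 2 = 28.674390
x = r cos θ + √(L² − h²) = 20.690137 + √(68644.0 − 822.2207) = 20.690137 + 260.426150 = 281.116287

281.1163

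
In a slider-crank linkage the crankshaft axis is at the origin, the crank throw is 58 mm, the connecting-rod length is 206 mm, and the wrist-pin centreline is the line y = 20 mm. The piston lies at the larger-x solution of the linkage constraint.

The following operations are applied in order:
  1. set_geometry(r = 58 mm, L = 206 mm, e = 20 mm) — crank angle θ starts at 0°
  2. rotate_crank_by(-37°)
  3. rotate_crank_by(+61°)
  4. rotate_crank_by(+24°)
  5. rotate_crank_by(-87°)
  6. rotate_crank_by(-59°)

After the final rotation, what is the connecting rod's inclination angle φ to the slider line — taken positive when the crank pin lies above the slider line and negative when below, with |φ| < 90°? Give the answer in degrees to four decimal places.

-22.0800

set_geometry: r = 58 mm, L = 206 mm, e = 20 mm; θ ← 0°
rotate_crank_by(-37°): θ ← 0° -37° = -37°
rotate_crank_by(+61°): θ ← -37° +61° = 24°
rotate_crank_by(+24°): θ ← 24° +24° = 48°
rotate_crank_by(-87°): θ ← 48° -87° = -39°
rotate_crank_by(-59°): θ ← -39° -59° = -98°
crank pin P = (r cos θ, r sin θ) = (-8.072040, -57.435548)
h = r sin θ − e = -57.435548 − 20 = -77.435548
sin φ = h / L = -77.435548 / 206 = -0.37590072
φ = arcsin(-0.37590072) = -22.079994°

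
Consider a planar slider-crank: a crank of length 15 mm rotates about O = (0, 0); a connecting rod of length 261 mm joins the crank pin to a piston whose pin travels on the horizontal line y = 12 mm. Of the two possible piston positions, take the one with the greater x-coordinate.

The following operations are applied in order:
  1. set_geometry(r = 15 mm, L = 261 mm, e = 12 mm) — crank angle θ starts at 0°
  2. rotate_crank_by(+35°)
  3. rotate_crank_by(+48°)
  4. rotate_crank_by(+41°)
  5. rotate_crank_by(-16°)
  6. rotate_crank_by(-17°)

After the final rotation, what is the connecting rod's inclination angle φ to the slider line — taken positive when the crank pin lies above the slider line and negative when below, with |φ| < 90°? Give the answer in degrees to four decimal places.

0.6581

set_geometry: r = 15 mm, L = 261 mm, e = 12 mm; θ ← 0°
rotate_crank_by(+35°): θ ← 0° +35° = 35°
rotate_crank_by(+48°): θ ← 35° +48° = 83°
rotate_crank_by(+41°): θ ← 83° +41° = 124°
rotate_crank_by(-16°): θ ← 124° -16° = 108°
rotate_crank_by(-17°): θ ← 108° -17° = 91°
crank pin P = (r cos θ, r sin θ) = (-0.261786, 14.997715)
h = r sin θ − e = 14.997715 − 12 = 2.997715
sin φ = h / L = 2.997715 / 261 = 0.01148550
φ = arcsin(0.01148550) = 0.658085°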